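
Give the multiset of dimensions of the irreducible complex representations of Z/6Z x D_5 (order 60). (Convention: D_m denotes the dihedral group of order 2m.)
Dimensions: 1, 1, 1, 1, 1, 1, 1, 1, 1, 1, 1, 1, 2, 2, 2, 2, 2, 2, 2, 2, 2, 2, 2, 2

Why: There are 24 irreducibles (= number of conjugacy classes). Their dimensions d_i satisfy sum d_i^2 = |G| = 60: 1 + 1 + 1 + 1 + 1 + 1 + 1 + 1 + 1 + 1 + 1 + 1 + 4 + 4 + 4 + 4 + 4 + 4 + 4 + 4 + 4 + 4 + 4 + 4 = 60. (For the product with Z/6Z: each of the 6 1-dim characters of Z/6Z tensors with each irrep of D_5, giving 6 copies of each D_5-dimension.)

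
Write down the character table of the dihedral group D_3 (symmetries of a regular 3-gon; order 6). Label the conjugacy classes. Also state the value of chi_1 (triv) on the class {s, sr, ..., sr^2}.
Conjugacy classes: {e} of size 1, {r^1, r^2} of size 2, {s, sr, ..., sr^2} of size 3.
Character table:
  irrep \ class              {e} (size 1)  {r^1, r^2} (size 2)  {s, sr, ..., sr^2} (size 3)
  chi_1 (triv)               1             1                    1                          
  chi_2 (sign: r->1, s->-1)  1             1                    -1                         
  chi_3 (2d, j=1)            2             -1                   0                          

Spot check: chi_1 (triv) on {s, sr, ..., sr^2} = 1.

Solution. D_3 has order 2*3 = 6 with 3 conjugacy classes, hence 3 irreducibles. Sum of squared dims 1 + 1 + 4 = 6 = |G|. Linear characters come from the abelianisation; the 2-dimensional irreps have character r^k -> 2*cos(2*pi*j*k/3), reflections -> 0.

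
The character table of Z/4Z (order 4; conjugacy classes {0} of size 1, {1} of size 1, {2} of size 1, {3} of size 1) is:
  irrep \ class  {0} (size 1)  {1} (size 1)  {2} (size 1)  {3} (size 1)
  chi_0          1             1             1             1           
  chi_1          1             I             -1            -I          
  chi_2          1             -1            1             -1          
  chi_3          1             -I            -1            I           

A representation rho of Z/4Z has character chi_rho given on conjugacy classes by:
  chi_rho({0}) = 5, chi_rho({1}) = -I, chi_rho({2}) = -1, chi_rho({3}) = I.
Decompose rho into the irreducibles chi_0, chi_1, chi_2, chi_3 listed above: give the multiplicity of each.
Multiplicities: chi_0: 1, chi_1: 1, chi_2: 1, chi_3: 2.

Solution. Use <chi_rho, chi> = (1/|G|) sum_C |C| * chi_rho(C) * conj(chi(C)) with |G| = 4 for each irreducible chi in the table:
  <chi_rho, chi_0> = (1/4)[1*(5)*conj(1) + 1*(-I)*conj(1) + 1*(-1)*conj(1) + 1*(I)*conj(1)]
      = (1/4)[(5) + (-I) + (-1) + (I)] = 4/4 = 1
  <chi_rho, chi_1> = (1/4)[1*(5)*conj(1) + 1*(-I)*conj(I) + 1*(-1)*conj(-1) + 1*(I)*conj(-I)]
      = (1/4)[(5) + (-1) + (1) + (-1)] = 4/4 = 1
  <chi_rho, chi_2> = (1/4)[1*(5)*conj(1) + 1*(-I)*conj(-1) + 1*(-1)*conj(1) + 1*(I)*conj(-1)]
      = (1/4)[(5) + (I) + (-1) + (-I)] = 4/4 = 1
  <chi_rho, chi_3> = (1/4)[1*(5)*conj(1) + 1*(-I)*conj(-I) + 1*(-1)*conj(-1) + 1*(I)*conj(I)]
      = (1/4)[(5) + (1) + (1) + (1)] = 8/4 = 2
(Exp terms are combined using exp(i*s)*conj(exp(i*t)) = exp(i*(s-t)), and sums of them are collapsed using the identity that for every m > 1 the m distinct m-th roots of unity sum to 0, e.g. 1 + exp(2*I*pi/3) + exp(-2*I*pi/3) = 0.)
Dimension check: dim(rho) = sum (mult * dim) = 1*1 + 1*1 + 1*1 + 2*1 = 5 = chi_rho(e) = 5.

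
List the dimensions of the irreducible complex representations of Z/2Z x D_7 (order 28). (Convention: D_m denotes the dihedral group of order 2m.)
Dimensions: 1, 1, 1, 1, 2, 2, 2, 2, 2, 2

Justification: There are 10 irreducibles (= number of conjugacy classes). Their dimensions d_i satisfy sum d_i^2 = |G| = 28: 1 + 1 + 1 + 1 + 4 + 4 + 4 + 4 + 4 + 4 = 28. (For the product with Z/2Z: each of the 2 1-dim characters of Z/2Z tensors with each irrep of D_7, giving 2 copies of each D_7-dimension.)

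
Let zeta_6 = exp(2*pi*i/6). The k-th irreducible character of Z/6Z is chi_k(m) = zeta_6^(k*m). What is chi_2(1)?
chi_2(1) = zeta_6^2 = exp(2*I*pi/3)

Derivation: chi_2(1) = zeta_6^(2*1) = zeta_6^2. Since zeta_6^6 = 1, this equals zeta_6^2 = exp(2*pi*i*2/6) = exp(2*I*pi/3).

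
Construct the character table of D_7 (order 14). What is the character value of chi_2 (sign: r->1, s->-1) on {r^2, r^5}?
Conjugacy classes: {e} of size 1, {r^1, r^6} of size 2, {r^2, r^5} of size 2, {r^3, r^4} of size 2, {s, sr, ..., sr^6} of size 7.
Character table:
  irrep \ class              {e} (size 1)  {r^1, r^6} (size 2)  {r^2, r^5} (size 2)  {r^3, r^4} (size 2)  {s, sr, ..., sr^6} (size 7)
  chi_1 (triv)               1             1                    1                    1                    1                          
  chi_2 (sign: r->1, s->-1)  1             1                    1                    1                    -1                         
  chi_3 (2d, j=1)            2             2*cos(2*pi/7)        -2*cos(3*pi/7)       -2*cos(pi/7)         0                          
  chi_4 (2d, j=2)            2             -2*cos(3*pi/7)       -2*cos(pi/7)         2*cos(2*pi/7)        0                          
  chi_5 (2d, j=3)            2             -2*cos(pi/7)         2*cos(2*pi/7)        -2*cos(3*pi/7)       0                          

Spot check: chi_2 (sign: r->1, s->-1) on {r^2, r^5} = 1.

Argument: D_7 has order 2*7 = 14 with 5 conjugacy classes, hence 5 irreducibles. Sum of squared dims 1 + 1 + 4 + 4 + 4 = 14 = |G|. Linear characters come from the abelianisation; the 2-dimensional irreps have character r^k -> 2*cos(2*pi*j*k/7), reflections -> 0.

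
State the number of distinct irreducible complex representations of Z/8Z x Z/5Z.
40

Solution. The number of irreducible complex representations of a finite group equals its number of conjugacy classes. Z/8Z x Z/5Z is abelian of order 40, so every element is its own conjugacy class: 40 classes, so Z/8Z x Z/5Z (order 40) has exactly 40 irreducible complex representations.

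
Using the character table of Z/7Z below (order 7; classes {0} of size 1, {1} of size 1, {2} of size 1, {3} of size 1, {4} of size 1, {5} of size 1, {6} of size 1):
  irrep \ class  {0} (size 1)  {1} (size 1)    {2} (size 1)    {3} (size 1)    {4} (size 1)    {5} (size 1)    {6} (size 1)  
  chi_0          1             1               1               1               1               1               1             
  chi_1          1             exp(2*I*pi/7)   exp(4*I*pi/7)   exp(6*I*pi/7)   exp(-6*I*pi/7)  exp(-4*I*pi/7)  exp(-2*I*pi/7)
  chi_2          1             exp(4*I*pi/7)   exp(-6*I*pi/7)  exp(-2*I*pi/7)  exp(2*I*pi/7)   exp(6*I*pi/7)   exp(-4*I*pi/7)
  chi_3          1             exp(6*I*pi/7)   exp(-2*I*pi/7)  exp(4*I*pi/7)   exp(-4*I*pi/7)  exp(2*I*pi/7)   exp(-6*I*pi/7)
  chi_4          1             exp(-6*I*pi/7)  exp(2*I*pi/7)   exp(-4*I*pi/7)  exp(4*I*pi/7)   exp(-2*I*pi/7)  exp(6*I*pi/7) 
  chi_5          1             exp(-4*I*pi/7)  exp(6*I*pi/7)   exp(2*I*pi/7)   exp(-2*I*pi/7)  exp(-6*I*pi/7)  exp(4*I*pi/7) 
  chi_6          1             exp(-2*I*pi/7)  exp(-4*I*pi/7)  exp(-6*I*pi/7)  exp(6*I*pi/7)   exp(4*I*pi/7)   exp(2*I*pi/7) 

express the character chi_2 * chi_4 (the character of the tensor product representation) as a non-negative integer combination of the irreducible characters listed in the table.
chi_2 tensor chi_4 = chi_6 (all other irreducibles have multiplicity 0).

Justification: The character of a tensor product is the pointwise product (chi_2 * chi_4)(C) = chi_2(C) * chi_4(C):
  {0}: (1)*(1), {1}: (exp(4*I*pi/7))*(exp(-6*I*pi/7)), {2}: (exp(-6*I*pi/7))*(exp(2*I*pi/7)), {3}: (exp(-2*I*pi/7))*(exp(-4*I*pi/7)), {4}: (exp(2*I*pi/7))*(exp(4*I*pi/7)), {5}: (exp(6*I*pi/7))*(exp(-2*I*pi/7)), {6}: (exp(-4*I*pi/7))*(exp(6*I*pi/7))
so (chi_2 * chi_4) takes values
  {0} -> 1, {1} -> exp(-2*I*pi/7), {2} -> exp(-4*I*pi/7), {3} -> exp(-6*I*pi/7), {4} -> exp(6*I*pi/7), {5} -> exp(4*I*pi/7), {6} -> exp(2*I*pi/7).
Now take the inner product of this character with each irreducible chi from the table, <chi_2*chi_4, chi> = (1/7) sum_C |C| (chi_2*chi_4)(C) conj(chi(C)):
  <chi_2*chi_4, chi_0> = (1/7)[1*(1)*conj(1) + 1*(exp(-2*I*pi/7))*conj(1) + 1*(exp(-4*I*pi/7))*conj(1) + 1*(exp(-6*I*pi/7))*conj(1) + 1*(exp(6*I*pi/7))*conj(1) + 1*(exp(4*I*pi/7))*conj(1) + 1*(exp(2*I*pi/7))*conj(1)]
      = (1/7)[(1) + (exp(-2*I*pi/7)) + (exp(-4*I*pi/7)) + (exp(-6*I*pi/7)) + (exp(6*I*pi/7)) + (exp(4*I*pi/7)) + (exp(2*I*pi/7))] = 0/7 = 0
  <chi_2*chi_4, chi_1> = (1/7)[1*(1)*conj(1) + 1*(exp(-2*I*pi/7))*conj(exp(2*I*pi/7)) + 1*(exp(-4*I*pi/7))*conj(exp(4*I*pi/7)) + 1*(exp(-6*I*pi/7))*conj(exp(6*I*pi/7)) + 1*(exp(6*I*pi/7))*conj(exp(-6*I*pi/7)) + 1*(exp(4*I*pi/7))*conj(exp(-4*I*pi/7)) + 1*(exp(2*I*pi/7))*conj(exp(-2*I*pi/7))]
      = (1/7)[(1) + (exp(-4*I*pi/7)) + (exp(6*I*pi/7)) + (exp(2*I*pi/7)) + (exp(-2*I*pi/7)) + (exp(-6*I*pi/7)) + (exp(4*I*pi/7))] = 0/7 = 0
  <chi_2*chi_4, chi_2> = (1/7)[1*(1)*conj(1) + 1*(exp(-2*I*pi/7))*conj(exp(4*I*pi/7)) + 1*(exp(-4*I*pi/7))*conj(exp(-6*I*pi/7)) + 1*(exp(-6*I*pi/7))*conj(exp(-2*I*pi/7)) + 1*(exp(6*I*pi/7))*conj(exp(2*I*pi/7)) + 1*(exp(4*I*pi/7))*conj(exp(6*I*pi/7)) + 1*(exp(2*I*pi/7))*conj(exp(-4*I*pi/7))]
      = (1/7)[(1) + (exp(-6*I*pi/7)) + (exp(2*I*pi/7)) + (exp(-4*I*pi/7)) + (exp(4*I*pi/7)) + (exp(-2*I*pi/7)) + (exp(6*I*pi/7))] = 0/7 = 0
  <chi_2*chi_4, chi_3> = (1/7)[1*(1)*conj(1) + 1*(exp(-2*I*pi/7))*conj(exp(6*I*pi/7)) + 1*(exp(-4*I*pi/7))*conj(exp(-2*I*pi/7)) + 1*(exp(-6*I*pi/7))*conj(exp(4*I*pi/7)) + 1*(exp(6*I*pi/7))*conj(exp(-4*I*pi/7)) + 1*(exp(4*I*pi/7))*conj(exp(2*I*pi/7)) + 1*(exp(2*I*pi/7))*conj(exp(-6*I*pi/7))]
      = (1/7)[(1) + (exp(6*I*pi/7)) + (exp(-2*I*pi/7)) + (exp(4*I*pi/7)) + (exp(-4*I*pi/7)) + (exp(2*I*pi/7)) + (exp(-6*I*pi/7))] = 0/7 = 0
  <chi_2*chi_4, chi_4> = (1/7)[1*(1)*conj(1) + 1*(exp(-2*I*pi/7))*conj(exp(-6*I*pi/7)) + 1*(exp(-4*I*pi/7))*conj(exp(2*I*pi/7)) + 1*(exp(-6*I*pi/7))*conj(exp(-4*I*pi/7)) + 1*(exp(6*I*pi/7))*conj(exp(4*I*pi/7)) + 1*(exp(4*I*pi/7))*conj(exp(-2*I*pi/7)) + 1*(exp(2*I*pi/7))*conj(exp(6*I*pi/7))]
      = (1/7)[(1) + (exp(4*I*pi/7)) + (exp(-6*I*pi/7)) + (exp(-2*I*pi/7)) + (exp(2*I*pi/7)) + (exp(6*I*pi/7)) + (exp(-4*I*pi/7))] = 0/7 = 0
  <chi_2*chi_4, chi_5> = (1/7)[1*(1)*conj(1) + 1*(exp(-2*I*pi/7))*conj(exp(-4*I*pi/7)) + 1*(exp(-4*I*pi/7))*conj(exp(6*I*pi/7)) + 1*(exp(-6*I*pi/7))*conj(exp(2*I*pi/7)) + 1*(exp(6*I*pi/7))*conj(exp(-2*I*pi/7)) + 1*(exp(4*I*pi/7))*conj(exp(-6*I*pi/7)) + 1*(exp(2*I*pi/7))*conj(exp(4*I*pi/7))]
      = (1/7)[(1) + (exp(2*I*pi/7)) + (exp(4*I*pi/7)) + (exp(6*I*pi/7)) + (exp(-6*I*pi/7)) + (exp(-4*I*pi/7)) + (exp(-2*I*pi/7))] = 0/7 = 0
  <chi_2*chi_4, chi_6> = (1/7)[1*(1)*conj(1) + 1*(exp(-2*I*pi/7))*conj(exp(-2*I*pi/7)) + 1*(exp(-4*I*pi/7))*conj(exp(-4*I*pi/7)) + 1*(exp(-6*I*pi/7))*conj(exp(-6*I*pi/7)) + 1*(exp(6*I*pi/7))*conj(exp(6*I*pi/7)) + 1*(exp(4*I*pi/7))*conj(exp(4*I*pi/7)) + 1*(exp(2*I*pi/7))*conj(exp(2*I*pi/7))]
      = (1/7)[(1) + (1) + (1) + (1) + (1) + (1) + (1)] = 7/7 = 1
(Exp terms are combined using exp(i*s)*conj(exp(i*t)) = exp(i*(s-t)), and sums of them are collapsed using the identity that for every m > 1 the m distinct m-th roots of unity sum to 0, e.g. 1 + exp(2*I*pi/3) + exp(-2*I*pi/3) = 0.)
Hence the multiplicities are chi_6: 1. Dimension check: dim(chi_2)*dim(chi_4) = 1*1 = 1 and sum (mult * dim) = 1*1 = 1.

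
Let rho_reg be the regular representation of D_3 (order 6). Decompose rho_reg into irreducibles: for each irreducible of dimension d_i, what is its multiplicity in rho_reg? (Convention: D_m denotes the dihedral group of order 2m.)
Each irreducible V_i of dimension d_i appears with multiplicity d_i, i.e. rho_reg = (direct sum over all irreducibles V_i) d_i V_i. The irreducible dimensions for D_3 are 1, 1, 2: 2 irreducibles of dimension 1, each with multiplicity 1; 1 irreducible of dimension 2, with multiplicity 2. Total dimension 2*1*1 + 1*2*2 = 6 = |G|.

Proof sketch: General theorem: in the regular representation of a finite group G, each irreducible appears with multiplicity equal to its dimension. Check: dim(rho_reg) = sum d_i^2 = 1 + 1 + 4 = 6 = |G|.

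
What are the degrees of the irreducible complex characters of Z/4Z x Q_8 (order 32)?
Dimensions: 1, 1, 1, 1, 1, 1, 1, 1, 1, 1, 1, 1, 1, 1, 1, 1, 2, 2, 2, 2

Proof sketch: There are 20 irreducibles (= number of conjugacy classes). Their dimensions d_i satisfy sum d_i^2 = |G| = 32: 1 + 1 + 1 + 1 + 1 + 1 + 1 + 1 + 1 + 1 + 1 + 1 + 1 + 1 + 1 + 1 + 4 + 4 + 4 + 4 = 32. (For the product with Z/4Z: each of the 4 1-dim characters of Z/4Z tensors with each irrep of Q_8, giving 4 copies of each Q_8-dimension.)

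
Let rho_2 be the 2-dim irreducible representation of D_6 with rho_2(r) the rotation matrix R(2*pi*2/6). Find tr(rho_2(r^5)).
chi_{rho_2}(r^5) = 2*cos(2*pi*2*5/6) = -1

Reasoning: rho_2(r^5) is rotation by angle 2*pi*2*5/6, whose trace is 2*cos(2*pi*2*5/6) = -1.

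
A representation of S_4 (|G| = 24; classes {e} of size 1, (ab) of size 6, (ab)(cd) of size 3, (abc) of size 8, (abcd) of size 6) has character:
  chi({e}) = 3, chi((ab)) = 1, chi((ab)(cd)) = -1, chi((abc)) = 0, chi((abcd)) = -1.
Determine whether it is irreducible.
Irreducible: <chi, chi> = 1.

Why: <chi, chi> = (1/|G|) sum_C |C| * |chi(C)|^2 = (1/24)[1*|3|^2 + 6*|1|^2 + 3*|-1|^2 + 8*|0|^2 + 6*|-1|^2]
  = (1/24)[(9) + (6) + (3) + (0) + (6)] = 24/24 = 1.
A character is irreducible iff <chi, chi> = 1, so this representation is irreducible.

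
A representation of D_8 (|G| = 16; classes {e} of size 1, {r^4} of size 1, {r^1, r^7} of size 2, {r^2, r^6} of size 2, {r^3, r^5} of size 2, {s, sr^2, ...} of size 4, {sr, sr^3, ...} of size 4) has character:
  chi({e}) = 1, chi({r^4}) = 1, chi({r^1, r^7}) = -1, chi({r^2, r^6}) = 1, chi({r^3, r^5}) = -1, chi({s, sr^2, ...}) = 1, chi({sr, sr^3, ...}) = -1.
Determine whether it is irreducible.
Irreducible: <chi, chi> = 1.

Solution. <chi, chi> = (1/|G|) sum_C |C| * |chi(C)|^2 = (1/16)[1*|1|^2 + 1*|1|^2 + 2*|-1|^2 + 2*|1|^2 + 2*|-1|^2 + 4*|1|^2 + 4*|-1|^2]
  = (1/16)[(1) + (1) + (2) + (2) + (2) + (4) + (4)] = 16/16 = 1.
A character is irreducible iff <chi, chi> = 1, so this representation is irreducible.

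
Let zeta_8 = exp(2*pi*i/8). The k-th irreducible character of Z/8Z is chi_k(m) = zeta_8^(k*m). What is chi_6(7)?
chi_6(7) = zeta_8^42 = I

Justification: chi_6(7) = zeta_8^(6*7) = zeta_8^42. Since zeta_8^8 = 1, this equals zeta_8^2 = exp(2*pi*i*2/8) = I.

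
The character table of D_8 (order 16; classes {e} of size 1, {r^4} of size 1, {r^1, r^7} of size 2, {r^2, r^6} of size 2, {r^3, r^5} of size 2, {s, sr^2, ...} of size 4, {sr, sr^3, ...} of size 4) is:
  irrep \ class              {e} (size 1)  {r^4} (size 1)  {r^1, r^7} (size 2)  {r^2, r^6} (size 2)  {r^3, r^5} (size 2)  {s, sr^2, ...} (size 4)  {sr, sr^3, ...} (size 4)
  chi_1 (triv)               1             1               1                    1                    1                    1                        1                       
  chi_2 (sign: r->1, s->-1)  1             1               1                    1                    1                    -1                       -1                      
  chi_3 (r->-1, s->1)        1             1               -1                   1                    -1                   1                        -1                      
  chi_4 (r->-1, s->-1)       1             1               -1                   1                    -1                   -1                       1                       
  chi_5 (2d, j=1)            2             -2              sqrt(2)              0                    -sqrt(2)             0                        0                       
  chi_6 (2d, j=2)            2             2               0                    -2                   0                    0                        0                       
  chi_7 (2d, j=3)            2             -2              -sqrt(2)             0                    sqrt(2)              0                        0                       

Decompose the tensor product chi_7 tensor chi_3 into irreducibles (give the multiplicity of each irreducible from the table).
chi_7 tensor chi_3 = chi_5 (all other irreducibles have multiplicity 0).

Proof sketch: The character of a tensor product is the pointwise product (chi_7 * chi_3)(C) = chi_7(C) * chi_3(C):
  {e}: (2)*(1), {r^4}: (-2)*(1), {r^1, r^7}: (-sqrt(2))*(-1), {r^2, r^6}: (0)*(1), {r^3, r^5}: (sqrt(2))*(-1), {s, sr^2, ...}: (0)*(1), {sr, sr^3, ...}: (0)*(-1)
so (chi_7 * chi_3) takes values
  {e} -> 2, {r^4} -> -2, {r^1, r^7} -> sqrt(2), {r^2, r^6} -> 0, {r^3, r^5} -> -sqrt(2), {s, sr^2, ...} -> 0, {sr, sr^3, ...} -> 0.
Now take the inner product of this character with each irreducible chi from the table, <chi_7*chi_3, chi> = (1/16) sum_C |C| (chi_7*chi_3)(C) conj(chi(C)):
  <chi_7*chi_3, chi_1> = (1/16)[1*(2)*conj(1) + 1*(-2)*conj(1) + 2*(sqrt(2))*conj(1) + 2*(0)*conj(1) + 2*(-sqrt(2))*conj(1) + 4*(0)*conj(1) + 4*(0)*conj(1)]
      = (1/16)[(2) + (-2) + (2*sqrt(2)) + (0) + (-2*sqrt(2)) + (0) + (0)] = 0/16 = 0
  <chi_7*chi_3, chi_2> = (1/16)[1*(2)*conj(1) + 1*(-2)*conj(1) + 2*(sqrt(2))*conj(1) + 2*(0)*conj(1) + 2*(-sqrt(2))*conj(1) + 4*(0)*conj(-1) + 4*(0)*conj(-1)]
      = (1/16)[(2) + (-2) + (2*sqrt(2)) + (0) + (-2*sqrt(2)) + (0) + (0)] = 0/16 = 0
  <chi_7*chi_3, chi_3> = (1/16)[1*(2)*conj(1) + 1*(-2)*conj(1) + 2*(sqrt(2))*conj(-1) + 2*(0)*conj(1) + 2*(-sqrt(2))*conj(-1) + 4*(0)*conj(1) + 4*(0)*conj(-1)]
      = (1/16)[(2) + (-2) + (-2*sqrt(2)) + (0) + (2*sqrt(2)) + (0) + (0)] = 0/16 = 0
  <chi_7*chi_3, chi_4> = (1/16)[1*(2)*conj(1) + 1*(-2)*conj(1) + 2*(sqrt(2))*conj(-1) + 2*(0)*conj(1) + 2*(-sqrt(2))*conj(-1) + 4*(0)*conj(-1) + 4*(0)*conj(1)]
      = (1/16)[(2) + (-2) + (-2*sqrt(2)) + (0) + (2*sqrt(2)) + (0) + (0)] = 0/16 = 0
  <chi_7*chi_3, chi_5> = (1/16)[1*(2)*conj(2) + 1*(-2)*conj(-2) + 2*(sqrt(2))*conj(sqrt(2)) + 2*(0)*conj(0) + 2*(-sqrt(2))*conj(-sqrt(2)) + 4*(0)*conj(0) + 4*(0)*conj(0)]
      = (1/16)[(4) + (4) + (4) + (0) + (4) + (0) + (0)] = 16/16 = 1
  <chi_7*chi_3, chi_6> = (1/16)[1*(2)*conj(2) + 1*(-2)*conj(2) + 2*(sqrt(2))*conj(0) + 2*(0)*conj(-2) + 2*(-sqrt(2))*conj(0) + 4*(0)*conj(0) + 4*(0)*conj(0)]
      = (1/16)[(4) + (-4) + (0) + (0) + (0) + (0) + (0)] = 0/16 = 0
  <chi_7*chi_3, chi_7> = (1/16)[1*(2)*conj(2) + 1*(-2)*conj(-2) + 2*(sqrt(2))*conj(-sqrt(2)) + 2*(0)*conj(0) + 2*(-sqrt(2))*conj(sqrt(2)) + 4*(0)*conj(0) + 4*(0)*conj(0)]
      = (1/16)[(4) + (4) + (-4) + (0) + (-4) + (0) + (0)] = 0/16 = 0
Hence the multiplicities are chi_5: 1. Dimension check: dim(chi_7)*dim(chi_3) = 2*1 = 2 and sum (mult * dim) = 1*2 = 2.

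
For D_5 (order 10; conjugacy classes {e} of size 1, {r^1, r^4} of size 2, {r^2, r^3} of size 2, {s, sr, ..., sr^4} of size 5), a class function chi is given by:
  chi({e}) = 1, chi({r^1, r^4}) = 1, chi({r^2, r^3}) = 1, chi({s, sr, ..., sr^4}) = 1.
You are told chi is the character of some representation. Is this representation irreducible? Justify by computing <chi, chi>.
Irreducible: <chi, chi> = 1.

Argument: <chi, chi> = (1/|G|) sum_C |C| * |chi(C)|^2 = (1/10)[1*|1|^2 + 2*|1|^2 + 2*|1|^2 + 5*|1|^2]
  = (1/10)[(1) + (2) + (2) + (5)] = 10/10 = 1.
A character is irreducible iff <chi, chi> = 1, so this representation is irreducible.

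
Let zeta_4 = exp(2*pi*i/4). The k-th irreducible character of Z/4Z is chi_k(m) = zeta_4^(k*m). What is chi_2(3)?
chi_2(3) = zeta_4^6 = -1

Justification: chi_2(3) = zeta_4^(2*3) = zeta_4^6. Since zeta_4^4 = 1, this equals zeta_4^2 = exp(2*pi*i*2/4) = -1.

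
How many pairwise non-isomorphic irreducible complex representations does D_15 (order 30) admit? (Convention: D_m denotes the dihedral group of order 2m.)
9

Solution. The number of irreducible complex representations of a finite group equals its number of conjugacy classes. D_15 has 9 conjugacy classes ((n+3)/2 for n odd), so D_15 (order 30) has exactly 9 irreducible complex representations.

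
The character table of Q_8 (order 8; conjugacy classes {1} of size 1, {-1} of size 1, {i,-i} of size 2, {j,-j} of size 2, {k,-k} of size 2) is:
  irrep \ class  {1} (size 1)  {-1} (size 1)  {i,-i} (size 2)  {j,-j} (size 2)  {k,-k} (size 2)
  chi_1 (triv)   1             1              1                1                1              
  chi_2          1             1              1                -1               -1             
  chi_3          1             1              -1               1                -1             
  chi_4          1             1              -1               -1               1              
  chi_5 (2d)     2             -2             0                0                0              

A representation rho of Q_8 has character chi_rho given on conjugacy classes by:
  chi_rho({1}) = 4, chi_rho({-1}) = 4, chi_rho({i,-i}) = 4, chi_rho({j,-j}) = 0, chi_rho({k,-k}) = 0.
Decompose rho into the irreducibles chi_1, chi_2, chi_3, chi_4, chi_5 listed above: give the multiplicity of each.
Multiplicities: chi_1: 2, chi_2: 2, chi_3: 0, chi_4: 0, chi_5: 0.

Explanation: Use <chi_rho, chi> = (1/|G|) sum_C |C| * chi_rho(C) * conj(chi(C)) with |G| = 8 for each irreducible chi in the table:
  <chi_rho, chi_1> = (1/8)[1*(4)*conj(1) + 1*(4)*conj(1) + 2*(4)*conj(1) + 2*(0)*conj(1) + 2*(0)*conj(1)]
      = (1/8)[(4) + (4) + (8) + (0) + (0)] = 16/8 = 2
  <chi_rho, chi_2> = (1/8)[1*(4)*conj(1) + 1*(4)*conj(1) + 2*(4)*conj(1) + 2*(0)*conj(-1) + 2*(0)*conj(-1)]
      = (1/8)[(4) + (4) + (8) + (0) + (0)] = 16/8 = 2
  <chi_rho, chi_3> = (1/8)[1*(4)*conj(1) + 1*(4)*conj(1) + 2*(4)*conj(-1) + 2*(0)*conj(1) + 2*(0)*conj(-1)]
      = (1/8)[(4) + (4) + (-8) + (0) + (0)] = 0/8 = 0
  <chi_rho, chi_4> = (1/8)[1*(4)*conj(1) + 1*(4)*conj(1) + 2*(4)*conj(-1) + 2*(0)*conj(-1) + 2*(0)*conj(1)]
      = (1/8)[(4) + (4) + (-8) + (0) + (0)] = 0/8 = 0
  <chi_rho, chi_5> = (1/8)[1*(4)*conj(2) + 1*(4)*conj(-2) + 2*(4)*conj(0) + 2*(0)*conj(0) + 2*(0)*conj(0)]
      = (1/8)[(8) + (-8) + (0) + (0) + (0)] = 0/8 = 0
Dimension check: dim(rho) = sum (mult * dim) = 2*1 + 2*1 + 0*1 + 0*1 + 0*2 = 4 = chi_rho(e) = 4.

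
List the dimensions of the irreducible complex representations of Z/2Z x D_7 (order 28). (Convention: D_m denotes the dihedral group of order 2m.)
Dimensions: 1, 1, 1, 1, 2, 2, 2, 2, 2, 2

Reasoning: There are 10 irreducibles (= number of conjugacy classes). Their dimensions d_i satisfy sum d_i^2 = |G| = 28: 1 + 1 + 1 + 1 + 4 + 4 + 4 + 4 + 4 + 4 = 28. (For the product with Z/2Z: each of the 2 1-dim characters of Z/2Z tensors with each irrep of D_7, giving 2 copies of each D_7-dimension.)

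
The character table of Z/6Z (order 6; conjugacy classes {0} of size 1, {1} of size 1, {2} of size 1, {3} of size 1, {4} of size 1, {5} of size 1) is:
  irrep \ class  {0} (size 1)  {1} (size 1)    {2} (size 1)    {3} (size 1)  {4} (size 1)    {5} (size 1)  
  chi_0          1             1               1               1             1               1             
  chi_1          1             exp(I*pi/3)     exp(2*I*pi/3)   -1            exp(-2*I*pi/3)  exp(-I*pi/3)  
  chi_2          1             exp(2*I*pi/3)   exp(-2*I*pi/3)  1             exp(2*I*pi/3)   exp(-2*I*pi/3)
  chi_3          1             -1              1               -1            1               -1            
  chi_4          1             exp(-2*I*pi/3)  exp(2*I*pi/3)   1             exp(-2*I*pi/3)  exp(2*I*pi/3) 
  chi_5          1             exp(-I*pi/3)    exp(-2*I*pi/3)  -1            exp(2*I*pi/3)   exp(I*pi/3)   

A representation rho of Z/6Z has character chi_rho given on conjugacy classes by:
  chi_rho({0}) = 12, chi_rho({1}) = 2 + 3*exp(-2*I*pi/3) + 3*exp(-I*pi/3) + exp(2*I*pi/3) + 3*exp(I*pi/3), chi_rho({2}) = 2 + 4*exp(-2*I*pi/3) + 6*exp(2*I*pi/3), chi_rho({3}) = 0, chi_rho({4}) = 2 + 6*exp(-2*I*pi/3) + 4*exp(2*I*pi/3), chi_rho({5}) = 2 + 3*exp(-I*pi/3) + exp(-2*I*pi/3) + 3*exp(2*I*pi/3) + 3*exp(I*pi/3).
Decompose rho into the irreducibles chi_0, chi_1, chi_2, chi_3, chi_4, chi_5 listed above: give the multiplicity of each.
Multiplicities: chi_0: 2, chi_1: 3, chi_2: 1, chi_3: 0, chi_4: 3, chi_5: 3.

Working: Use <chi_rho, chi> = (1/|G|) sum_C |C| * chi_rho(C) * conj(chi(C)) with |G| = 6 for each irreducible chi in the table:
  <chi_rho, chi_0> = (1/6)[1*(12)*conj(1) + 1*(2 + 3*exp(-2*I*pi/3) + 3*exp(-I*pi/3) + exp(2*I*pi/3) + 3*exp(I*pi/3))*conj(1) + 1*(2 + 4*exp(-2*I*pi/3) + 6*exp(2*I*pi/3))*conj(1) + 1*(0)*conj(1) + 1*(2 + 6*exp(-2*I*pi/3) + 4*exp(2*I*pi/3))*conj(1) + 1*(2 + 3*exp(-I*pi/3) + exp(-2*I*pi/3) + 3*exp(2*I*pi/3) + 3*exp(I*pi/3))*conj(1)]
      = (1/6)[(12) + (2 + 3*exp(-2*I*pi/3) + 3*exp(-I*pi/3) + exp(2*I*pi/3) + 3*exp(I*pi/3)) + (2 + 4*exp(-2*I*pi/3) + 6*exp(2*I*pi/3)) + (0) + (2 + 6*exp(-2*I*pi/3) + 4*exp(2*I*pi/3)) + (2 + 3*exp(-I*pi/3) + exp(-2*I*pi/3) + 3*exp(2*I*pi/3) + 3*exp(I*pi/3))] = 12/6 = 2
  <chi_rho, chi_1> = (1/6)[1*(12)*conj(1) + 1*(2 + 3*exp(-2*I*pi/3) + 3*exp(-I*pi/3) + exp(2*I*pi/3) + 3*exp(I*pi/3))*conj(exp(I*pi/3)) + 1*(2 + 4*exp(-2*I*pi/3) + 6*exp(2*I*pi/3))*conj(exp(2*I*pi/3)) + 1*(0)*conj(-1) + 1*(2 + 6*exp(-2*I*pi/3) + 4*exp(2*I*pi/3))*conj(exp(-2*I*pi/3)) + 1*(2 + 3*exp(-I*pi/3) + exp(-2*I*pi/3) + 3*exp(2*I*pi/3) + 3*exp(I*pi/3))*conj(exp(-I*pi/3))]
      = (1/6)[(12) + (3*exp(-2*I*pi/3) + 2*exp(-I*pi/3) + exp(I*pi/3)) + (6 + 2*exp(-2*I*pi/3) + 4*exp(2*I*pi/3)) + (0) + (6 + 4*exp(-2*I*pi/3) + 2*exp(2*I*pi/3)) + (exp(-I*pi/3) + 2*exp(I*pi/3) + 3*exp(2*I*pi/3))] = 18/6 = 3
  <chi_rho, chi_2> = (1/6)[1*(12)*conj(1) + 1*(2 + 3*exp(-2*I*pi/3) + 3*exp(-I*pi/3) + exp(2*I*pi/3) + 3*exp(I*pi/3))*conj(exp(2*I*pi/3)) + 1*(2 + 4*exp(-2*I*pi/3) + 6*exp(2*I*pi/3))*conj(exp(-2*I*pi/3)) + 1*(0)*conj(1) + 1*(2 + 6*exp(-2*I*pi/3) + 4*exp(2*I*pi/3))*conj(exp(2*I*pi/3)) + 1*(2 + 3*exp(-I*pi/3) + exp(-2*I*pi/3) + 3*exp(2*I*pi/3) + 3*exp(I*pi/3))*conj(exp(-2*I*pi/3))]
      = (1/6)[(12) + (-2 + 3*exp(-I*pi/3) + 2*exp(-2*I*pi/3) + 3*exp(2*I*pi/3)) + (4 + 6*exp(-2*I*pi/3) + 2*exp(2*I*pi/3)) + (0) + (4 + 2*exp(-2*I*pi/3) + 6*exp(2*I*pi/3)) + (-2 + 3*exp(-2*I*pi/3) + 2*exp(2*I*pi/3) + 3*exp(I*pi/3))] = 6/6 = 1
  <chi_rho, chi_3> = (1/6)[1*(12)*conj(1) + 1*(2 + 3*exp(-2*I*pi/3) + 3*exp(-I*pi/3) + exp(2*I*pi/3) + 3*exp(I*pi/3))*conj(-1) + 1*(2 + 4*exp(-2*I*pi/3) + 6*exp(2*I*pi/3))*conj(1) + 1*(0)*conj(-1) + 1*(2 + 6*exp(-2*I*pi/3) + 4*exp(2*I*pi/3))*conj(1) + 1*(2 + 3*exp(-I*pi/3) + exp(-2*I*pi/3) + 3*exp(2*I*pi/3) + 3*exp(I*pi/3))*conj(-1)]
      = (1/6)[(12) + (-2 - 3*exp(I*pi/3) - exp(2*I*pi/3) - 3*exp(-I*pi/3) - 3*exp(-2*I*pi/3)) + (2 + 4*exp(-2*I*pi/3) + 6*exp(2*I*pi/3)) + (0) + (2 + 6*exp(-2*I*pi/3) + 4*exp(2*I*pi/3)) + (-2 - 3*exp(I*pi/3) - 3*exp(2*I*pi/3) - exp(-2*I*pi/3) - 3*exp(-I*pi/3))] = 0/6 = 0
  <chi_rho, chi_4> = (1/6)[1*(12)*conj(1) + 1*(2 + 3*exp(-2*I*pi/3) + 3*exp(-I*pi/3) + exp(2*I*pi/3) + 3*exp(I*pi/3))*conj(exp(-2*I*pi/3)) + 1*(2 + 4*exp(-2*I*pi/3) + 6*exp(2*I*pi/3))*conj(exp(2*I*pi/3)) + 1*(0)*conj(1) + 1*(2 + 6*exp(-2*I*pi/3) + 4*exp(2*I*pi/3))*conj(exp(-2*I*pi/3)) + 1*(2 + 3*exp(-I*pi/3) + exp(-2*I*pi/3) + 3*exp(2*I*pi/3) + 3*exp(I*pi/3))*conj(exp(2*I*pi/3))]
      = (1/6)[(12) + (exp(-2*I*pi/3) + 2*exp(2*I*pi/3) + 3*exp(I*pi/3)) + (6 + 2*exp(-2*I*pi/3) + 4*exp(2*I*pi/3)) + (0) + (6 + 4*exp(-2*I*pi/3) + 2*exp(2*I*pi/3)) + (3*exp(-I*pi/3) + 2*exp(-2*I*pi/3) + exp(2*I*pi/3))] = 18/6 = 3
  <chi_rho, chi_5> = (1/6)[1*(12)*conj(1) + 1*(2 + 3*exp(-2*I*pi/3) + 3*exp(-I*pi/3) + exp(2*I*pi/3) + 3*exp(I*pi/3))*conj(exp(-I*pi/3)) + 1*(2 + 4*exp(-2*I*pi/3) + 6*exp(2*I*pi/3))*conj(exp(-2*I*pi/3)) + 1*(0)*conj(-1) + 1*(2 + 6*exp(-2*I*pi/3) + 4*exp(2*I*pi/3))*conj(exp(2*I*pi/3)) + 1*(2 + 3*exp(-I*pi/3) + exp(-2*I*pi/3) + 3*exp(2*I*pi/3) + 3*exp(I*pi/3))*conj(exp(I*pi/3))]
      = (1/6)[(12) + (2 + 3*exp(-I*pi/3) + 2*exp(I*pi/3) + 3*exp(2*I*pi/3)) + (4 + 6*exp(-2*I*pi/3) + 2*exp(2*I*pi/3)) + (0) + (4 + 2*exp(-2*I*pi/3) + 6*exp(2*I*pi/3)) + (2 + 3*exp(-2*I*pi/3) + 2*exp(-I*pi/3) + 3*exp(I*pi/3))] = 18/6 = 3
(Exp terms are combined using exp(i*s)*conj(exp(i*t)) = exp(i*(s-t)), and sums of them are collapsed using the identity that for every m > 1 the m distinct m-th roots of unity sum to 0, e.g. 1 + exp(2*I*pi/3) + exp(-2*I*pi/3) = 0.)
Dimension check: dim(rho) = sum (mult * dim) = 2*1 + 3*1 + 1*1 + 0*1 + 3*1 + 3*1 = 12 = chi_rho(e) = 12.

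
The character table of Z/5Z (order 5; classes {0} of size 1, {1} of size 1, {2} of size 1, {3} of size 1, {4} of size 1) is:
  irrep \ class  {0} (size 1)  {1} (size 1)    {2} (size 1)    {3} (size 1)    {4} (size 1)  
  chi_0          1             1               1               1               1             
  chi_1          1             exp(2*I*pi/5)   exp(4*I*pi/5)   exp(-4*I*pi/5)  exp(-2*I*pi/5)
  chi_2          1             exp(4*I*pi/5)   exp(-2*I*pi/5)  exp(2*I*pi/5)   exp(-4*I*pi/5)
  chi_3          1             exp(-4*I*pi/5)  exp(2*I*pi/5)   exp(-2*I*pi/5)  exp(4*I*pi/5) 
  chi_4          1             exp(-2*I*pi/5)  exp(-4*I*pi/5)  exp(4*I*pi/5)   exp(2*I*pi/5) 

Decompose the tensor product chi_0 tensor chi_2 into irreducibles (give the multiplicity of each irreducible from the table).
chi_0 tensor chi_2 = chi_2 (all other irreducibles have multiplicity 0).

Why: The character of a tensor product is the pointwise product (chi_0 * chi_2)(C) = chi_0(C) * chi_2(C):
  {0}: (1)*(1), {1}: (1)*(exp(4*I*pi/5)), {2}: (1)*(exp(-2*I*pi/5)), {3}: (1)*(exp(2*I*pi/5)), {4}: (1)*(exp(-4*I*pi/5))
so (chi_0 * chi_2) takes values
  {0} -> 1, {1} -> exp(4*I*pi/5), {2} -> exp(-2*I*pi/5), {3} -> exp(2*I*pi/5), {4} -> exp(-4*I*pi/5).
Now take the inner product of this character with each irreducible chi from the table, <chi_0*chi_2, chi> = (1/5) sum_C |C| (chi_0*chi_2)(C) conj(chi(C)):
  <chi_0*chi_2, chi_0> = (1/5)[1*(1)*conj(1) + 1*(exp(4*I*pi/5))*conj(1) + 1*(exp(-2*I*pi/5))*conj(1) + 1*(exp(2*I*pi/5))*conj(1) + 1*(exp(-4*I*pi/5))*conj(1)]
      = (1/5)[(1) + (exp(4*I*pi/5)) + (exp(-2*I*pi/5)) + (exp(2*I*pi/5)) + (exp(-4*I*pi/5))] = 0/5 = 0
  <chi_0*chi_2, chi_1> = (1/5)[1*(1)*conj(1) + 1*(exp(4*I*pi/5))*conj(exp(2*I*pi/5)) + 1*(exp(-2*I*pi/5))*conj(exp(4*I*pi/5)) + 1*(exp(2*I*pi/5))*conj(exp(-4*I*pi/5)) + 1*(exp(-4*I*pi/5))*conj(exp(-2*I*pi/5))]
      = (1/5)[(1) + (exp(2*I*pi/5)) + (exp(4*I*pi/5)) + (exp(-4*I*pi/5)) + (exp(-2*I*pi/5))] = 0/5 = 0
  <chi_0*chi_2, chi_2> = (1/5)[1*(1)*conj(1) + 1*(exp(4*I*pi/5))*conj(exp(4*I*pi/5)) + 1*(exp(-2*I*pi/5))*conj(exp(-2*I*pi/5)) + 1*(exp(2*I*pi/5))*conj(exp(2*I*pi/5)) + 1*(exp(-4*I*pi/5))*conj(exp(-4*I*pi/5))]
      = (1/5)[(1) + (1) + (1) + (1) + (1)] = 5/5 = 1
  <chi_0*chi_2, chi_3> = (1/5)[1*(1)*conj(1) + 1*(exp(4*I*pi/5))*conj(exp(-4*I*pi/5)) + 1*(exp(-2*I*pi/5))*conj(exp(2*I*pi/5)) + 1*(exp(2*I*pi/5))*conj(exp(-2*I*pi/5)) + 1*(exp(-4*I*pi/5))*conj(exp(4*I*pi/5))]
      = (1/5)[(1) + (exp(-2*I*pi/5)) + (exp(-4*I*pi/5)) + (exp(4*I*pi/5)) + (exp(2*I*pi/5))] = 0/5 = 0
  <chi_0*chi_2, chi_4> = (1/5)[1*(1)*conj(1) + 1*(exp(4*I*pi/5))*conj(exp(-2*I*pi/5)) + 1*(exp(-2*I*pi/5))*conj(exp(-4*I*pi/5)) + 1*(exp(2*I*pi/5))*conj(exp(4*I*pi/5)) + 1*(exp(-4*I*pi/5))*conj(exp(2*I*pi/5))]
      = (1/5)[(1) + (exp(-4*I*pi/5)) + (exp(2*I*pi/5)) + (exp(-2*I*pi/5)) + (exp(4*I*pi/5))] = 0/5 = 0
(Exp terms are combined using exp(i*s)*conj(exp(i*t)) = exp(i*(s-t)), and sums of them are collapsed using the identity that for every m > 1 the m distinct m-th roots of unity sum to 0, e.g. 1 + exp(2*I*pi/3) + exp(-2*I*pi/3) = 0.)
Hence the multiplicities are chi_2: 1. Dimension check: dim(chi_0)*dim(chi_2) = 1*1 = 1 and sum (mult * dim) = 1*1 = 1.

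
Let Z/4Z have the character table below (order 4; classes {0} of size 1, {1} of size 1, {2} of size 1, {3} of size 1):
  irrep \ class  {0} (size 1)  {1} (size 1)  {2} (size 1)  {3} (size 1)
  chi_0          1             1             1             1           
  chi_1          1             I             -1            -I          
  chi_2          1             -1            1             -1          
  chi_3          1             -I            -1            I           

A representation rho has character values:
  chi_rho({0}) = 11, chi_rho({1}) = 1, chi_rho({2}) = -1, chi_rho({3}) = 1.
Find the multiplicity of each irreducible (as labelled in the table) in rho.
Multiplicities: chi_0: 3, chi_1: 3, chi_2: 2, chi_3: 3.

Working: Use <chi_rho, chi> = (1/|G|) sum_C |C| * chi_rho(C) * conj(chi(C)) with |G| = 4 for each irreducible chi in the table:
  <chi_rho, chi_0> = (1/4)[1*(11)*conj(1) + 1*(1)*conj(1) + 1*(-1)*conj(1) + 1*(1)*conj(1)]
      = (1/4)[(11) + (1) + (-1) + (1)] = 12/4 = 3
  <chi_rho, chi_1> = (1/4)[1*(11)*conj(1) + 1*(1)*conj(I) + 1*(-1)*conj(-1) + 1*(1)*conj(-I)]
      = (1/4)[(11) + (-I) + (1) + (I)] = 12/4 = 3
  <chi_rho, chi_2> = (1/4)[1*(11)*conj(1) + 1*(1)*conj(-1) + 1*(-1)*conj(1) + 1*(1)*conj(-1)]
      = (1/4)[(11) + (-1) + (-1) + (-1)] = 8/4 = 2
  <chi_rho, chi_3> = (1/4)[1*(11)*conj(1) + 1*(1)*conj(-I) + 1*(-1)*conj(-1) + 1*(1)*conj(I)]
      = (1/4)[(11) + (I) + (1) + (-I)] = 12/4 = 3
(Exp terms are combined using exp(i*s)*conj(exp(i*t)) = exp(i*(s-t)), and sums of them are collapsed using the identity that for every m > 1 the m distinct m-th roots of unity sum to 0, e.g. 1 + exp(2*I*pi/3) + exp(-2*I*pi/3) = 0.)
Dimension check: dim(rho) = sum (mult * dim) = 3*1 + 3*1 + 2*1 + 3*1 = 11 = chi_rho(e) = 11.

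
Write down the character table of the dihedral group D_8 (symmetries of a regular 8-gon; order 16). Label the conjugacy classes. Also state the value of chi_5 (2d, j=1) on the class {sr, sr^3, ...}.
Conjugacy classes: {e} of size 1, {r^4} of size 1, {r^1, r^7} of size 2, {r^2, r^6} of size 2, {r^3, r^5} of size 2, {s, sr^2, ...} of size 4, {sr, sr^3, ...} of size 4.
Character table:
  irrep \ class              {e} (size 1)  {r^4} (size 1)  {r^1, r^7} (size 2)  {r^2, r^6} (size 2)  {r^3, r^5} (size 2)  {s, sr^2, ...} (size 4)  {sr, sr^3, ...} (size 4)
  chi_1 (triv)               1             1               1                    1                    1                    1                        1                       
  chi_2 (sign: r->1, s->-1)  1             1               1                    1                    1                    -1                       -1                      
  chi_3 (r->-1, s->1)        1             1               -1                   1                    -1                   1                        -1                      
  chi_4 (r->-1, s->-1)       1             1               -1                   1                    -1                   -1                       1                       
  chi_5 (2d, j=1)            2             -2              sqrt(2)              0                    -sqrt(2)             0                        0                       
  chi_6 (2d, j=2)            2             2               0                    -2                   0                    0                        0                       
  chi_7 (2d, j=3)            2             -2              -sqrt(2)             0                    sqrt(2)              0                        0                       

Spot check: chi_5 (2d, j=1) on {sr, sr^3, ...} = 0.

Proof sketch: D_8 has order 2*8 = 16 with 7 conjugacy classes, hence 7 irreducibles. Sum of squared dims 1 + 1 + 1 + 1 + 4 + 4 + 4 = 16 = |G|. Linear characters come from the abelianisation; the 2-dimensional irreps have character r^k -> 2*cos(2*pi*j*k/8), reflections -> 0.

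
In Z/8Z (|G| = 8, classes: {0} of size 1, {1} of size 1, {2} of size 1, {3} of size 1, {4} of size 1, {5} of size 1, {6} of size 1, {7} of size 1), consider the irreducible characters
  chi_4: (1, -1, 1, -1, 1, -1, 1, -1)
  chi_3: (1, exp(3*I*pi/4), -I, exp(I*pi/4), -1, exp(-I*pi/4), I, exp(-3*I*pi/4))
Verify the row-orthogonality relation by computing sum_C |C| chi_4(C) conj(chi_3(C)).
Sum = 0; so <chi_4, chi_3> = 0 (distinct irreducibles are orthogonal).

Reasoning: Compute term by term over conjugacy classes (|C| * chi_4(C) * conj(chi_3(C))):
  1*(1)*conj(1) + 1*(-1)*conj(exp(3*I*pi/4)) + 1*(1)*conj(-I) + 1*(-1)*conj(exp(I*pi/4)) + 1*(1)*conj(-1) + 1*(-1)*conj(exp(-I*pi/4)) + 1*(1)*conj(I) + 1*(-1)*conj(exp(-3*I*pi/4))
  = (1) + (-exp(-3*I*pi/4)) + (I) + (-exp(-I*pi/4)) + (-1) + (-exp(I*pi/4)) + (-I) + (-exp(3*I*pi/4))
  = 0.
(Exp terms are combined using exp(i*s)*conj(exp(i*t)) = exp(i*(s-t)), and sums of them are collapsed using the identity that for every m > 1 the m distinct m-th roots of unity sum to 0, e.g. 1 + exp(2*I*pi/3) + exp(-2*I*pi/3) = 0.)
Dividing by |G| = 8 gives 0/8 = 0, matching the row-orthogonality relation <chi_4, chi_3> = [chi_4 = chi_3].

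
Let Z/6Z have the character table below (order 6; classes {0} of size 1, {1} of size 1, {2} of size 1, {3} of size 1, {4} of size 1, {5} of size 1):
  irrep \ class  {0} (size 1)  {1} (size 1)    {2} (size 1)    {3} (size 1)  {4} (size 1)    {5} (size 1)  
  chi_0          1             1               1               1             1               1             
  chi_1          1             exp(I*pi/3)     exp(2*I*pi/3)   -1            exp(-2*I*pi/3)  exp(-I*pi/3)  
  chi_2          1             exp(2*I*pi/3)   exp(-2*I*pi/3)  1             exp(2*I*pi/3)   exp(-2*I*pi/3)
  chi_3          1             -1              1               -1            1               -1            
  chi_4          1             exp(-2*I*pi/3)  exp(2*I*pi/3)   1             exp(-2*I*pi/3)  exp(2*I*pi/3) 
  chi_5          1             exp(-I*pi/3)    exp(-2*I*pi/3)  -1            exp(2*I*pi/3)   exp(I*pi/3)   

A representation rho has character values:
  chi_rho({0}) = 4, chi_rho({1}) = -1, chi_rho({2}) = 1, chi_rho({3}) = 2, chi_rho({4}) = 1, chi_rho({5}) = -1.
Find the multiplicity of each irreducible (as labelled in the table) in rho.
Multiplicities: chi_0: 1, chi_1: 0, chi_2: 1, chi_3: 1, chi_4: 1, chi_5: 0.

Why: Use <chi_rho, chi> = (1/|G|) sum_C |C| * chi_rho(C) * conj(chi(C)) with |G| = 6 for each irreducible chi in the table:
  <chi_rho, chi_0> = (1/6)[1*(4)*conj(1) + 1*(-1)*conj(1) + 1*(1)*conj(1) + 1*(2)*conj(1) + 1*(1)*conj(1) + 1*(-1)*conj(1)]
      = (1/6)[(4) + (-1) + (1) + (2) + (1) + (-1)] = 6/6 = 1
  <chi_rho, chi_1> = (1/6)[1*(4)*conj(1) + 1*(-1)*conj(exp(I*pi/3)) + 1*(1)*conj(exp(2*I*pi/3)) + 1*(2)*conj(-1) + 1*(1)*conj(exp(-2*I*pi/3)) + 1*(-1)*conj(exp(-I*pi/3))]
      = (1/6)[(4) + (-1 + exp(I*pi/3)) + (1 + 2*exp(-2*I*pi/3) + exp(2*I*pi/3)) + (-2) + (1 + exp(-2*I*pi/3) + 2*exp(2*I*pi/3)) + (-1 + exp(-I*pi/3))] = 0/6 = 0
  <chi_rho, chi_2> = (1/6)[1*(4)*conj(1) + 1*(-1)*conj(exp(2*I*pi/3)) + 1*(1)*conj(exp(-2*I*pi/3)) + 1*(2)*conj(1) + 1*(1)*conj(exp(2*I*pi/3)) + 1*(-1)*conj(exp(-2*I*pi/3))]
      = (1/6)[(4) + (1 + exp(2*I*pi/3)) + (1 + exp(-2*I*pi/3) + 2*exp(2*I*pi/3)) + (2) + (1 + 2*exp(-2*I*pi/3) + exp(2*I*pi/3)) + (1 + exp(-2*I*pi/3))] = 6/6 = 1
  <chi_rho, chi_3> = (1/6)[1*(4)*conj(1) + 1*(-1)*conj(-1) + 1*(1)*conj(1) + 1*(2)*conj(-1) + 1*(1)*conj(1) + 1*(-1)*conj(-1)]
      = (1/6)[(4) + (1) + (1) + (-2) + (1) + (1)] = 6/6 = 1
  <chi_rho, chi_4> = (1/6)[1*(4)*conj(1) + 1*(-1)*conj(exp(-2*I*pi/3)) + 1*(1)*conj(exp(2*I*pi/3)) + 1*(2)*conj(1) + 1*(1)*conj(exp(-2*I*pi/3)) + 1*(-1)*conj(exp(2*I*pi/3))]
      = (1/6)[(4) + (1 + exp(-2*I*pi/3)) + (1 + 2*exp(-2*I*pi/3) + exp(2*I*pi/3)) + (2) + (1 + exp(-2*I*pi/3) + 2*exp(2*I*pi/3)) + (1 + exp(2*I*pi/3))] = 6/6 = 1
  <chi_rho, chi_5> = (1/6)[1*(4)*conj(1) + 1*(-1)*conj(exp(-I*pi/3)) + 1*(1)*conj(exp(-2*I*pi/3)) + 1*(2)*conj(-1) + 1*(1)*conj(exp(2*I*pi/3)) + 1*(-1)*conj(exp(I*pi/3))]
      = (1/6)[(4) + (-1 + exp(-I*pi/3)) + (1 + exp(-2*I*pi/3) + 2*exp(2*I*pi/3)) + (-2) + (1 + 2*exp(-2*I*pi/3) + exp(2*I*pi/3)) + (-1 + exp(I*pi/3))] = 0/6 = 0
(Exp terms are combined using exp(i*s)*conj(exp(i*t)) = exp(i*(s-t)), and sums of them are collapsed using the identity that for every m > 1 the m distinct m-th roots of unity sum to 0, e.g. 1 + exp(2*I*pi/3) + exp(-2*I*pi/3) = 0.)
Dimension check: dim(rho) = sum (mult * dim) = 1*1 + 0*1 + 1*1 + 1*1 + 1*1 + 0*1 = 4 = chi_rho(e) = 4.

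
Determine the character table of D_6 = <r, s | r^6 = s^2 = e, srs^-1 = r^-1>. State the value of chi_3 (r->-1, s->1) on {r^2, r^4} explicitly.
Conjugacy classes: {e} of size 1, {r^3} of size 1, {r^1, r^5} of size 2, {r^2, r^4} of size 2, {s, sr^2, ...} of size 3, {sr, sr^3, ...} of size 3.
Character table:
  irrep \ class              {e} (size 1)  {r^3} (size 1)  {r^1, r^5} (size 2)  {r^2, r^4} (size 2)  {s, sr^2, ...} (size 3)  {sr, sr^3, ...} (size 3)
  chi_1 (triv)               1             1               1                    1                    1                        1                       
  chi_2 (sign: r->1, s->-1)  1             1               1                    1                    -1                       -1                      
  chi_3 (r->-1, s->1)        1             -1              -1                   1                    1                        -1                      
  chi_4 (r->-1, s->-1)       1             -1              -1                   1                    -1                       1                       
  chi_5 (2d, j=1)            2             -2              1                    -1                   0                        0                       
  chi_6 (2d, j=2)            2             2               -1                   -1                   0                        0                       

Spot check: chi_3 (r->-1, s->1) on {r^2, r^4} = 1.

Working: D_6 has order 2*6 = 12 with 6 conjugacy classes, hence 6 irreducibles. Sum of squared dims 1 + 1 + 1 + 1 + 4 + 4 = 12 = |G|. Linear characters come from the abelianisation; the 2-dimensional irreps have character r^k -> 2*cos(2*pi*j*k/6), reflections -> 0.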